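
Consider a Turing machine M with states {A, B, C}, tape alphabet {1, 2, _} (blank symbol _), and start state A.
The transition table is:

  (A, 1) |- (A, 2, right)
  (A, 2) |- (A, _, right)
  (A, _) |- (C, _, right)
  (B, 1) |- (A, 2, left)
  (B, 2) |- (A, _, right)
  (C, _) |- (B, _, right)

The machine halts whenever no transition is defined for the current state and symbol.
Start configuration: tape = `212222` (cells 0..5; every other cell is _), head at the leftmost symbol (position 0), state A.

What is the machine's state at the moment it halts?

state=A head=0 tape=[2]12222___   (A,2)→(A,_,right)
state=A head=1 tape=_[1]2222___   (A,1)→(A,2,right)
state=A head=2 tape=_2[2]222___   (A,2)→(A,_,right)
state=A head=3 tape=_2_[2]22___   (A,2)→(A,_,right)
state=A head=4 tape=_2__[2]2___   (A,2)→(A,_,right)
state=A head=5 tape=_2___[2]___   (A,2)→(A,_,right)
state=A head=6 tape=_2____[_]__   (A,_)→(C,_,right)
state=C head=7 tape=_2_____[_]_   (C,_)→(B,_,right)
state=B head=8 tape=_2______[_]
No transition is defined for (B, _); M halts in state B.

B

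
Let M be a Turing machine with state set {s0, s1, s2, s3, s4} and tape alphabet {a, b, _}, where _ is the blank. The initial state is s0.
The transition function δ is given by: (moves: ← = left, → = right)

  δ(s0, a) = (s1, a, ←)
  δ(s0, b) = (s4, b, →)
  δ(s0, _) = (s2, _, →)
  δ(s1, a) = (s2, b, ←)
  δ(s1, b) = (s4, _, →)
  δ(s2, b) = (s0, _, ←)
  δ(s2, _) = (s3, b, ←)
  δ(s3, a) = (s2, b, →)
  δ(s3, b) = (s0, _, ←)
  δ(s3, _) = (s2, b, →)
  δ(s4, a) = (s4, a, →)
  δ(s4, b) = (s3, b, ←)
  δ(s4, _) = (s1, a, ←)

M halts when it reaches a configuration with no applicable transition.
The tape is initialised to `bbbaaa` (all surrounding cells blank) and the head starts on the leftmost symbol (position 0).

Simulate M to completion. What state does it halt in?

s2

s0 | _[b]bbaaa_   read b → write b, move →, go to s4
s4 | _b[b]baaa_   read b → write b, move ←, go to s3
s3 | _[b]bbaaa_   read b → write _, move ←, go to s0
s0 | [_]_bbaaa_   read _ → write _, move →, go to s2
s2 | _[_]bbaaa_   read _ → write b, move ←, go to s3
s3 | [_]bbbaaa_   read _ → write b, move →, go to s2
s2 | b[b]bbaaa_   read b → write _, move ←, go to s0
s0 | [b]_bbaaa_   read b → write b, move →, go to s4
s4 | b[_]bbaaa_   read _ → write a, move ←, go to s1
s1 | [b]abbaaa_   read b → write _, move →, go to s4
s4 | _[a]bbaaa_   read a → write a, move →, go to s4
s4 | _a[b]baaa_   read b → write b, move ←, go to s3
s3 | _[a]bbaaa_   read a → write b, move →, go to s2
s2 | _b[b]baaa_   read b → write _, move ←, go to s0
s0 | _[b]_baaa_   read b → write b, move →, go to s4
s4 | _b[_]baaa_   read _ → write a, move ←, go to s1
s1 | _[b]abaaa_   read b → write _, move →, go to s4
s4 | __[a]baaa_   read a → write a, move →, go to s4
s4 | __a[b]aaa_   read b → write b, move ←, go to s3
s3 | __[a]baaa_   read a → write b, move →, go to s2
s2 | __b[b]aaa_   read b → write _, move ←, go to s0
s0 | __[b]_aaa_   read b → write b, move →, go to s4
s4 | __b[_]aaa_   read _ → write a, move ←, go to s1
s1 | __[b]aaaa_   read b → write _, move →, go to s4
s4 | ___[a]aaa_   read a → write a, move →, go to s4
s4 | ___a[a]aa_   read a → write a, move →, go to s4
s4 | ___aa[a]a_   read a → write a, move →, go to s4
s4 | ___aaa[a]_   read a → write a, move →, go to s4
s4 | ___aaaa[_]   read _ → write a, move ←, go to s1
s1 | ___aaa[a]a   read a → write b, move ←, go to s2
s2 | ___aa[a]ba
No transition is defined for (s2, a); M halts in state s2.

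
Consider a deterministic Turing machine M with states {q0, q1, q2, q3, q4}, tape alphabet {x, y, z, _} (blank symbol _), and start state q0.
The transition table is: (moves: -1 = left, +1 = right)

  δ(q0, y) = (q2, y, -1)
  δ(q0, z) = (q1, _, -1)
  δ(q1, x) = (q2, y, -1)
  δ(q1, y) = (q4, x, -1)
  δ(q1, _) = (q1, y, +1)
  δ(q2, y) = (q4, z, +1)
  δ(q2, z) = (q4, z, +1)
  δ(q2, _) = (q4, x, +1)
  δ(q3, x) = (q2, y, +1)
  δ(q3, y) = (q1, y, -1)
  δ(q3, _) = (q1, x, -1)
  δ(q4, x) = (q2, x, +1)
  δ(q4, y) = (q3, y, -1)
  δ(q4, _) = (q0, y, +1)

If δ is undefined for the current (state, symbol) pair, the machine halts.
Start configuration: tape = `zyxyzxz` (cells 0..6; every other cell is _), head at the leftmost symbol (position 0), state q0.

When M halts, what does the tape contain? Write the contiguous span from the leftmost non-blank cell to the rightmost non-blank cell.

zyyxyxxyzxz

state=q0 head=0 tape=____[z]yxyzxz   (q0,z)→(q1,_,-1)
state=q1 head=-1 tape=___[_]_yxyzxz   (q1,_)→(q1,y,+1)
state=q1 head=0 tape=___y[_]yxyzxz   (q1,_)→(q1,y,+1)
state=q1 head=1 tape=___yy[y]xyzxz   (q1,y)→(q4,x,-1)
state=q4 head=0 tape=___y[y]xxyzxz   (q4,y)→(q3,y,-1)
state=q3 head=-1 tape=___[y]yxxyzxz   (q3,y)→(q1,y,-1)
state=q1 head=-2 tape=__[_]yyxxyzxz   (q1,_)→(q1,y,+1)
state=q1 head=-1 tape=__y[y]yxxyzxz   (q1,y)→(q4,x,-1)
state=q4 head=-2 tape=__[y]xyxxyzxz   (q4,y)→(q3,y,-1)
state=q3 head=-3 tape=_[_]yxyxxyzxz   (q3,_)→(q1,x,-1)
state=q1 head=-4 tape=[_]xyxyxxyzxz   (q1,_)→(q1,y,+1)
state=q1 head=-3 tape=y[x]yxyxxyzxz   (q1,x)→(q2,y,-1)
state=q2 head=-4 tape=[y]yyxyxxyzxz   (q2,y)→(q4,z,+1)
state=q4 head=-3 tape=z[y]yxyxxyzxz   (q4,y)→(q3,y,-1)
state=q3 head=-4 tape=[z]yyxyxxyzxz
The non-blank tape span at halt is zyyxyxxyzxz.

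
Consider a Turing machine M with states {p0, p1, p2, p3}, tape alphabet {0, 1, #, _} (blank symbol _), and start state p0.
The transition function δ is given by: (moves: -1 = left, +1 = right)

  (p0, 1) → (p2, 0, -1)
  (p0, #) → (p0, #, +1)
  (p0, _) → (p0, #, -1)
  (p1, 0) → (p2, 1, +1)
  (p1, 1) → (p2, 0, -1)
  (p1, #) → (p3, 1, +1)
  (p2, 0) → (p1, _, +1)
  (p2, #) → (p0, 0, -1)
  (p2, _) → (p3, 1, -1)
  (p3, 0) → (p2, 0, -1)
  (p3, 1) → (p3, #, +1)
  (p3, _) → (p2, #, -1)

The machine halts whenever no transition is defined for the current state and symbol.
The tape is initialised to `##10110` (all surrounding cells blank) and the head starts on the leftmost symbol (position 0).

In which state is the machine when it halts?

p0

p0 | [#]#10110   read # → write #, move +1, go to p0
p0 | #[#]10110   read # → write #, move +1, go to p0
p0 | ##[1]0110   read 1 → write 0, move -1, go to p2
p2 | #[#]00110   read # → write 0, move -1, go to p0
p0 | [#]000110   read # → write #, move +1, go to p0
p0 | #[0]00110
No transition is defined for (p0, 0); M halts in state p0.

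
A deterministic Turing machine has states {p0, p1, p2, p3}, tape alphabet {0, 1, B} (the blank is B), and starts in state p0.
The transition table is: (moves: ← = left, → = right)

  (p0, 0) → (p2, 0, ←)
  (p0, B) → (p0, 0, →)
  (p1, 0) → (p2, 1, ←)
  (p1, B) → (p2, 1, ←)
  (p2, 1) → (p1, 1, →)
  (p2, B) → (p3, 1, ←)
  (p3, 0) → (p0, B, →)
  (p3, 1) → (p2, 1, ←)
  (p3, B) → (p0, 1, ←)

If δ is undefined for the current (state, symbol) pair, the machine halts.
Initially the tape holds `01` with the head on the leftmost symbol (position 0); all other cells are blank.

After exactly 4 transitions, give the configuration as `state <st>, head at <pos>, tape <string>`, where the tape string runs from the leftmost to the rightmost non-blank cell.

state p0, head at -2, tape 01101

state=p0 head=0 tape=BBB[0]1   (p0,0)→(p2,0,←)
state=p2 head=-1 tape=BB[B]01   (p2,B)→(p3,1,←)
state=p3 head=-2 tape=B[B]101   (p3,B)→(p0,1,←)
state=p0 head=-3 tape=[B]1101   (p0,B)→(p0,0,→)
state=p0 head=-2 tape=0[1]101
After 4 steps: state p0, head at -2, tape 01101.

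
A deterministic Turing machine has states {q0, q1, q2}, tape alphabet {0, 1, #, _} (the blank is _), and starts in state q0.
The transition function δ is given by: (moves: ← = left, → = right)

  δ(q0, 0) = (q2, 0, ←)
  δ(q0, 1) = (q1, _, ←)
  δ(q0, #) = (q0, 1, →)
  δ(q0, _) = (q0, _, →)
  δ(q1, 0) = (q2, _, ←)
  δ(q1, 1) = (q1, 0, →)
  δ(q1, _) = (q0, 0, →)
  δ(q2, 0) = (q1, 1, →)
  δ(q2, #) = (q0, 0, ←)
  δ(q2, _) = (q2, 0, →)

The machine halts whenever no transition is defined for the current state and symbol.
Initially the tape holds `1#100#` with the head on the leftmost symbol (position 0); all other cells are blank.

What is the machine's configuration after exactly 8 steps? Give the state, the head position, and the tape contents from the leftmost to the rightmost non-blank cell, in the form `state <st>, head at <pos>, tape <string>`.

state q2, head at 2, tape 0_0000#

q0 | _[1]#100#   read 1 → write _, move ←, go to q1
q1 | [_]_#100#   read _ → write 0, move →, go to q0
q0 | 0[_]#100#   read _ → write _, move →, go to q0
q0 | 0_[#]100#   read # → write 1, move →, go to q0
q0 | 0_1[1]00#   read 1 → write _, move ←, go to q1
q1 | 0_[1]_00#   read 1 → write 0, move →, go to q1
q1 | 0_0[_]00#   read _ → write 0, move →, go to q0
q0 | 0_00[0]0#   read 0 → write 0, move ←, go to q2
q2 | 0_0[0]00#
After 8 steps: state q2, head at 2, tape 0_0000#.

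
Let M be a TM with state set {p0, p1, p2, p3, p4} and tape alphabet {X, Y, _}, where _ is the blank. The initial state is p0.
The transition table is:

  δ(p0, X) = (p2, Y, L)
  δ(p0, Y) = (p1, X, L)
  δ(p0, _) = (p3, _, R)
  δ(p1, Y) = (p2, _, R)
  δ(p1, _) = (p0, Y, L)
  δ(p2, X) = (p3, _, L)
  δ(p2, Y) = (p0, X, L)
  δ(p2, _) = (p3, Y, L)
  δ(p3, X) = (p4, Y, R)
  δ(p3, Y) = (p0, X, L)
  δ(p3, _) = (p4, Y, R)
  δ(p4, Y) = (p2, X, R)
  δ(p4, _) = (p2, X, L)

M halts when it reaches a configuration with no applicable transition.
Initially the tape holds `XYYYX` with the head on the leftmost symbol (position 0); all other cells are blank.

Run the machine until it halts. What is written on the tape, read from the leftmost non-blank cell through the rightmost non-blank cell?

YXXXYYYX

state=p0 head=0 tape=____[X]YYYX   (p0,X)→(p2,Y,L)
state=p2 head=-1 tape=___[_]YYYYX   (p2,_)→(p3,Y,L)
state=p3 head=-2 tape=__[_]YYYYYX   (p3,_)→(p4,Y,R)
state=p4 head=-1 tape=__Y[Y]YYYYX   (p4,Y)→(p2,X,R)
state=p2 head=0 tape=__YX[Y]YYYX   (p2,Y)→(p0,X,L)
state=p0 head=-1 tape=__Y[X]XYYYX   (p0,X)→(p2,Y,L)
state=p2 head=-2 tape=__[Y]YXYYYX   (p2,Y)→(p0,X,L)
state=p0 head=-3 tape=_[_]XYXYYYX   (p0,_)→(p3,_,R)
state=p3 head=-2 tape=__[X]YXYYYX   (p3,X)→(p4,Y,R)
state=p4 head=-1 tape=__Y[Y]XYYYX   (p4,Y)→(p2,X,R)
state=p2 head=0 tape=__YX[X]YYYX   (p2,X)→(p3,_,L)
state=p3 head=-1 tape=__Y[X]_YYYX   (p3,X)→(p4,Y,R)
state=p4 head=0 tape=__YY[_]YYYX   (p4,_)→(p2,X,L)
state=p2 head=-1 tape=__Y[Y]XYYYX   (p2,Y)→(p0,X,L)
state=p0 head=-2 tape=__[Y]XXYYYX   (p0,Y)→(p1,X,L)
state=p1 head=-3 tape=_[_]XXXYYYX   (p1,_)→(p0,Y,L)
state=p0 head=-4 tape=[_]YXXXYYYX   (p0,_)→(p3,_,R)
state=p3 head=-3 tape=_[Y]XXXYYYX   (p3,Y)→(p0,X,L)
state=p0 head=-4 tape=[_]XXXXYYYX   (p0,_)→(p3,_,R)
state=p3 head=-3 tape=_[X]XXXYYYX   (p3,X)→(p4,Y,R)
state=p4 head=-2 tape=_Y[X]XXYYYX
The non-blank tape span at halt is YXXXYYYX.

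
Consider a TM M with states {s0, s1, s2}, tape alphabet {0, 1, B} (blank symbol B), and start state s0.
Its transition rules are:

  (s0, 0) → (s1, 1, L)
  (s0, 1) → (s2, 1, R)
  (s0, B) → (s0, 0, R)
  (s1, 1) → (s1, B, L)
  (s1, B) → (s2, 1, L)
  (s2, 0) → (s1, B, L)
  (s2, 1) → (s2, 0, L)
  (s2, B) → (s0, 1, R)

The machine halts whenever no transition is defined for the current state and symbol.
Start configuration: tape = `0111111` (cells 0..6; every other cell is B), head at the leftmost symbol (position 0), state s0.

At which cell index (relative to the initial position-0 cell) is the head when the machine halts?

-1

state=s0 head=0 tape=BBBBBBB[0]111111   (s0,0)→(s1,1,L)
state=s1 head=-1 tape=BBBBBB[B]1111111   (s1,B)→(s2,1,L)
state=s2 head=-2 tape=BBBBB[B]11111111   (s2,B)→(s0,1,R)
state=s0 head=-1 tape=BBBBB1[1]1111111   (s0,1)→(s2,1,R)
state=s2 head=0 tape=BBBBB11[1]111111   (s2,1)→(s2,0,L)
state=s2 head=-1 tape=BBBBB1[1]0111111   (s2,1)→(s2,0,L)
state=s2 head=-2 tape=BBBBB[1]00111111   (s2,1)→(s2,0,L)
state=s2 head=-3 tape=BBBB[B]000111111   (s2,B)→(s0,1,R)
state=s0 head=-2 tape=BBBB1[0]00111111   (s0,0)→(s1,1,L)
state=s1 head=-3 tape=BBBB[1]100111111   (s1,1)→(s1,B,L)
state=s1 head=-4 tape=BBB[B]B100111111   (s1,B)→(s2,1,L)
state=s2 head=-5 tape=BB[B]1B100111111   (s2,B)→(s0,1,R)
state=s0 head=-4 tape=BB1[1]B100111111   (s0,1)→(s2,1,R)
state=s2 head=-3 tape=BB11[B]100111111   (s2,B)→(s0,1,R)
state=s0 head=-2 tape=BB111[1]00111111   (s0,1)→(s2,1,R)
state=s2 head=-1 tape=BB1111[0]0111111   (s2,0)→(s1,B,L)
state=s1 head=-2 tape=BB111[1]B0111111   (s1,1)→(s1,B,L)
state=s1 head=-3 tape=BB11[1]BB0111111   (s1,1)→(s1,B,L)
state=s1 head=-4 tape=BB1[1]BBB0111111   (s1,1)→(s1,B,L)
state=s1 head=-5 tape=BB[1]BBBB0111111   (s1,1)→(s1,B,L)
state=s1 head=-6 tape=B[B]BBBBB0111111   (s1,B)→(s2,1,L)
state=s2 head=-7 tape=[B]1BBBBB0111111   (s2,B)→(s0,1,R)
state=s0 head=-6 tape=1[1]BBBBB0111111   (s0,1)→(s2,1,R)
state=s2 head=-5 tape=11[B]BBBB0111111   (s2,B)→(s0,1,R)
state=s0 head=-4 tape=111[B]BBB0111111   (s0,B)→(s0,0,R)
state=s0 head=-3 tape=1110[B]BB0111111   (s0,B)→(s0,0,R)
state=s0 head=-2 tape=11100[B]B0111111   (s0,B)→(s0,0,R)
state=s0 head=-1 tape=111000[B]0111111   (s0,B)→(s0,0,R)
state=s0 head=0 tape=1110000[0]111111   (s0,0)→(s1,1,L)
state=s1 head=-1 tape=111000[0]1111111
At halt the head is at cell -1.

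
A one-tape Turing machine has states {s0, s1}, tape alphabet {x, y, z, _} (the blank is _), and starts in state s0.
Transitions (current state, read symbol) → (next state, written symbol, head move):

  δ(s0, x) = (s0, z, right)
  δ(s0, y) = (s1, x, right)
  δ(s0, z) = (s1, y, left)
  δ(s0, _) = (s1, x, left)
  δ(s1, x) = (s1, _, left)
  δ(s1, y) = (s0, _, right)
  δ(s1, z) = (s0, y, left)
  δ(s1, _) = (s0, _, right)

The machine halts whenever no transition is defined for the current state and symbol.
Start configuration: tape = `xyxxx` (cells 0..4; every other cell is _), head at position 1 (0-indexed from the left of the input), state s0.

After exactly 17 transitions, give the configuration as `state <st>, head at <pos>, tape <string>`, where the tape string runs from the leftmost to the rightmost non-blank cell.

state s0, head at -2, tape y___xx

state=s0 head=1 tape=__x[y]xxx   (s0,y)→(s1,x,right)
state=s1 head=2 tape=__xx[x]xx   (s1,x)→(s1,_,left)
state=s1 head=1 tape=__x[x]_xx   (s1,x)→(s1,_,left)
state=s1 head=0 tape=__[x]__xx   (s1,x)→(s1,_,left)
state=s1 head=-1 tape=_[_]___xx   (s1,_)→(s0,_,right)
state=s0 head=0 tape=__[_]__xx   (s0,_)→(s1,x,left)
state=s1 head=-1 tape=_[_]x__xx   (s1,_)→(s0,_,right)
state=s0 head=0 tape=__[x]__xx   (s0,x)→(s0,z,right)
state=s0 head=1 tape=__z[_]_xx   (s0,_)→(s1,x,left)
state=s1 head=0 tape=__[z]x_xx   (s1,z)→(s0,y,left)
state=s0 head=-1 tape=_[_]yx_xx   (s0,_)→(s1,x,left)
state=s1 head=-2 tape=[_]xyx_xx   (s1,_)→(s0,_,right)
state=s0 head=-1 tape=_[x]yx_xx   (s0,x)→(s0,z,right)
state=s0 head=0 tape=_z[y]x_xx   (s0,y)→(s1,x,right)
state=s1 head=1 tape=_zx[x]_xx   (s1,x)→(s1,_,left)
state=s1 head=0 tape=_z[x]__xx   (s1,x)→(s1,_,left)
state=s1 head=-1 tape=_[z]___xx   (s1,z)→(s0,y,left)
state=s0 head=-2 tape=[_]y___xx
After 17 steps: state s0, head at -2, tape y___xx.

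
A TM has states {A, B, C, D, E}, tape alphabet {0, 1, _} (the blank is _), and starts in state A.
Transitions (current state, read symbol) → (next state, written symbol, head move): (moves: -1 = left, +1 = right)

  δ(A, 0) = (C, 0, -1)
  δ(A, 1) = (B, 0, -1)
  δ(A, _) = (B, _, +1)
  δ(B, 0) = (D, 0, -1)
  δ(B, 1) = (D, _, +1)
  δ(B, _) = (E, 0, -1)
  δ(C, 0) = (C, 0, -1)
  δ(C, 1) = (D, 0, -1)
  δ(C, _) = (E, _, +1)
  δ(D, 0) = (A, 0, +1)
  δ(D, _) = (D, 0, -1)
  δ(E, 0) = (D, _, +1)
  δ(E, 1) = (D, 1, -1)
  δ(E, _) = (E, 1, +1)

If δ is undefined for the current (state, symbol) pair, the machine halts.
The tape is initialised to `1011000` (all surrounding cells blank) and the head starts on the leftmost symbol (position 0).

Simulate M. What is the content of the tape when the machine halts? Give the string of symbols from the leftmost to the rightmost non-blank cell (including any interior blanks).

100001000

A | __[1]011000   read 1 → write 0, move -1, go to B
B | _[_]0011000   read _ → write 0, move -1, go to E
E | [_]00011000   read _ → write 1, move +1, go to E
E | 1[0]0011000   read 0 → write _, move +1, go to D
D | 1_[0]011000   read 0 → write 0, move +1, go to A
A | 1_0[0]11000   read 0 → write 0, move -1, go to C
C | 1_[0]011000   read 0 → write 0, move -1, go to C
C | 1[_]0011000   read _ → write _, move +1, go to E
E | 1_[0]011000   read 0 → write _, move +1, go to D
D | 1__[0]11000   read 0 → write 0, move +1, go to A
A | 1__0[1]1000   read 1 → write 0, move -1, go to B
B | 1__[0]01000   read 0 → write 0, move -1, go to D
D | 1_[_]001000   read _ → write 0, move -1, go to D
D | 1[_]0001000   read _ → write 0, move -1, go to D
D | [1]00001000
The non-blank tape span at halt is 100001000.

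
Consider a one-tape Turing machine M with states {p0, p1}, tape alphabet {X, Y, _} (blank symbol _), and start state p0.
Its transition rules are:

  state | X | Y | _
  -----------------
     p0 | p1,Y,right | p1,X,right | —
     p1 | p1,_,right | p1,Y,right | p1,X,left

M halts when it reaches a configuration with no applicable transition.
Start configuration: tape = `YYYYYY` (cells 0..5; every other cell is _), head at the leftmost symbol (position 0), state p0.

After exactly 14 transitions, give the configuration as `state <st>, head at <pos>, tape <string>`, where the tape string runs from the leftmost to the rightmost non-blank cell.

state p1, head at 8, tape XYYYYY

p0 | [Y]YYYYY___   read Y → write X, move right, go to p1
p1 | X[Y]YYYY___   read Y → write Y, move right, go to p1
p1 | XY[Y]YYY___   read Y → write Y, move right, go to p1
p1 | XYY[Y]YY___   read Y → write Y, move right, go to p1
p1 | XYYY[Y]Y___   read Y → write Y, move right, go to p1
p1 | XYYYY[Y]___   read Y → write Y, move right, go to p1
p1 | XYYYYY[_]__   read _ → write X, move left, go to p1
p1 | XYYYY[Y]X__   read Y → write Y, move right, go to p1
p1 | XYYYYY[X]__   read X → write _, move right, go to p1
p1 | XYYYYY_[_]_   read _ → write X, move left, go to p1
p1 | XYYYYY[_]X_   read _ → write X, move left, go to p1
p1 | XYYYY[Y]XX_   read Y → write Y, move right, go to p1
p1 | XYYYYY[X]X_   read X → write _, move right, go to p1
p1 | XYYYYY_[X]_   read X → write _, move right, go to p1
p1 | XYYYYY__[_]
After 14 steps: state p1, head at 8, tape XYYYYY.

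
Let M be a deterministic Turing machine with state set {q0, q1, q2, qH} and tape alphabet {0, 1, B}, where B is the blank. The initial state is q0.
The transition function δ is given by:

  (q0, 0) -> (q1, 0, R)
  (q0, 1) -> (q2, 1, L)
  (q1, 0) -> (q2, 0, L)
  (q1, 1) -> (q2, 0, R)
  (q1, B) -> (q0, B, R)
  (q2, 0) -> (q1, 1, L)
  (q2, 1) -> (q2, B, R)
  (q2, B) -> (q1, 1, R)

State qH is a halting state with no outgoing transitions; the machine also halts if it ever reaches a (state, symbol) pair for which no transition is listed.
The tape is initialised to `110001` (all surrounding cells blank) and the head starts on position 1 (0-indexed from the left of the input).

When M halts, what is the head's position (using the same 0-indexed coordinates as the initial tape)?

q0 | 1[1]0001BBB   read 1 → write 1, move L, go to q2
q2 | [1]10001BBB   read 1 → write B, move R, go to q2
q2 | B[1]0001BBB   read 1 → write B, move R, go to q2
q2 | BB[0]001BBB   read 0 → write 1, move L, go to q1
q1 | B[B]1001BBB   read B → write B, move R, go to q0
q0 | BB[1]001BBB   read 1 → write 1, move L, go to q2
q2 | B[B]1001BBB   read B → write 1, move R, go to q1
q1 | B1[1]001BBB   read 1 → write 0, move R, go to q2
q2 | B10[0]01BBB   read 0 → write 1, move L, go to q1
q1 | B1[0]101BBB   read 0 → write 0, move L, go to q2
q2 | B[1]0101BBB   read 1 → write B, move R, go to q2
q2 | BB[0]101BBB   read 0 → write 1, move L, go to q1
q1 | B[B]1101BBB   read B → write B, move R, go to q0
q0 | BB[1]101BBB   read 1 → write 1, move L, go to q2
q2 | B[B]1101BBB   read B → write 1, move R, go to q1
q1 | B1[1]101BBB   read 1 → write 0, move R, go to q2
q2 | B10[1]01BBB   read 1 → write B, move R, go to q2
q2 | B10B[0]1BBB   read 0 → write 1, move L, go to q1
q1 | B10[B]11BBB   read B → write B, move R, go to q0
q0 | B10B[1]1BBB   read 1 → write 1, move L, go to q2
q2 | B10[B]11BBB   read B → write 1, move R, go to q1
q1 | B101[1]1BBB   read 1 → write 0, move R, go to q2
q2 | B1010[1]BBB   read 1 → write B, move R, go to q2
q2 | B1010B[B]BB   read B → write 1, move R, go to q1
q1 | B1010B1[B]B   read B → write B, move R, go to q0
q0 | B1010B1B[B]
At halt the head is at cell 8.

8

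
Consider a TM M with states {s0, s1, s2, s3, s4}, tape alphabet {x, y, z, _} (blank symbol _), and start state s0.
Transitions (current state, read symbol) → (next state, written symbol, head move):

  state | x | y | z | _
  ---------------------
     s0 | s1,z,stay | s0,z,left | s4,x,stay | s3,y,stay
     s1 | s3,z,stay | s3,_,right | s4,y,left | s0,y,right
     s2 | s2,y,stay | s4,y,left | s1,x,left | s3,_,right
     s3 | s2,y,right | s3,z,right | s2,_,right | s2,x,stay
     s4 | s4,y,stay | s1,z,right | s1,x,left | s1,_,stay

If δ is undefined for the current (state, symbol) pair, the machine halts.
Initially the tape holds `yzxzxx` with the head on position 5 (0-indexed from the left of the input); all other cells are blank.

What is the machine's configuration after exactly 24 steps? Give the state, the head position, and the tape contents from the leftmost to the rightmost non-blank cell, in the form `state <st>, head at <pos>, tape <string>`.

state s1, head at 5, tape yzz_zyz

s0 | yzxzx[x]_   read x → write z, move stay, go to s1
s1 | yzxzx[z]_   read z → write y, move left, go to s4
s4 | yzxz[x]y_   read x → write y, move stay, go to s4
s4 | yzxz[y]y_   read y → write z, move right, go to s1
s1 | yzxzz[y]_   read y → write _, move right, go to s3
s3 | yzxzz_[_]   read _ → write x, move stay, go to s2
s2 | yzxzz_[x]   read x → write y, move stay, go to s2
s2 | yzxzz_[y]   read y → write y, move left, go to s4
s4 | yzxzz[_]y   read _ → write _, move stay, go to s1
s1 | yzxzz[_]y   read _ → write y, move right, go to s0
s0 | yzxzzy[y]   read y → write z, move left, go to s0
s0 | yzxzz[y]z   read y → write z, move left, go to s0
s0 | yzxz[z]zz   read z → write x, move stay, go to s4
s4 | yzxz[x]zz   read x → write y, move stay, go to s4
s4 | yzxz[y]zz   read y → write z, move right, go to s1
s1 | yzxzz[z]z   read z → write y, move left, go to s4
s4 | yzxz[z]yz   read z → write x, move left, go to s1
s1 | yzx[z]xyz   read z → write y, move left, go to s4
s4 | yz[x]yxyz   read x → write y, move stay, go to s4
s4 | yz[y]yxyz   read y → write z, move right, go to s1
s1 | yzz[y]xyz   read y → write _, move right, go to s3
s3 | yzz_[x]yz   read x → write y, move right, go to s2
s2 | yzz_y[y]z   read y → write y, move left, go to s4
s4 | yzz_[y]yz   read y → write z, move right, go to s1
s1 | yzz_z[y]z
After 24 steps: state s1, head at 5, tape yzz_zyz.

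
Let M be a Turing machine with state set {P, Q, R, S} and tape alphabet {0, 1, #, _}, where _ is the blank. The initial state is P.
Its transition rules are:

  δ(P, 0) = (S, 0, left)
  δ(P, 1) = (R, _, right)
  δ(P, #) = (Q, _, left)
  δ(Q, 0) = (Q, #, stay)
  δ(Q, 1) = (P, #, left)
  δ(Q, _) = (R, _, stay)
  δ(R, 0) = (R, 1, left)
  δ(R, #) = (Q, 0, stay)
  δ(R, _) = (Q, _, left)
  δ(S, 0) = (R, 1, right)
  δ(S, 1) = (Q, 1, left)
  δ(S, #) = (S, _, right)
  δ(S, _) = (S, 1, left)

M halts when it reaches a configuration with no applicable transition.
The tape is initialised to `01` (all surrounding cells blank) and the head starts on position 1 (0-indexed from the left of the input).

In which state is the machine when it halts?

Q

P | 0[1]_   read 1 → write _, move right, go to R
R | 0_[_]   read _ → write _, move left, go to Q
Q | 0[_]_   read _ → write _, move stay, go to R
R | 0[_]_   read _ → write _, move left, go to Q
Q | [0]__   read 0 → write #, move stay, go to Q
Q | [#]__
No transition is defined for (Q, #); M halts in state Q.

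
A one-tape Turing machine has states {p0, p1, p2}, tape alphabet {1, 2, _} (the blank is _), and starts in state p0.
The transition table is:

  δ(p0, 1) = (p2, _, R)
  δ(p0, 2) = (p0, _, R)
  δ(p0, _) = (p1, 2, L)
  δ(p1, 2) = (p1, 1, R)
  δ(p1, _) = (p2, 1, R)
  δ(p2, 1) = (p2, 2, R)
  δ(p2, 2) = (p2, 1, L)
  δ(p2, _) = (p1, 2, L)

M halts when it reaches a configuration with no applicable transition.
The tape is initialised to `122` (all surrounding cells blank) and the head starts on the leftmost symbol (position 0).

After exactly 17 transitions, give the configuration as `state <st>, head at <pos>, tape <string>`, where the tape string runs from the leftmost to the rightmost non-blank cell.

p0 | ___[1]22   read 1 → write _, move R, go to p2
p2 | ____[2]2   read 2 → write 1, move L, go to p2
p2 | ___[_]12   read _ → write 2, move L, go to p1
p1 | __[_]212   read _ → write 1, move R, go to p2
p2 | __1[2]12   read 2 → write 1, move L, go to p2
p2 | __[1]112   read 1 → write 2, move R, go to p2
p2 | __2[1]12   read 1 → write 2, move R, go to p2
p2 | __22[1]2   read 1 → write 2, move R, go to p2
p2 | __222[2]   read 2 → write 1, move L, go to p2
p2 | __22[2]1   read 2 → write 1, move L, go to p2
p2 | __2[2]11   read 2 → write 1, move L, go to p2
p2 | __[2]111   read 2 → write 1, move L, go to p2
p2 | _[_]1111   read _ → write 2, move L, go to p1
p1 | [_]21111   read _ → write 1, move R, go to p2
p2 | 1[2]1111   read 2 → write 1, move L, go to p2
p2 | [1]11111   read 1 → write 2, move R, go to p2
p2 | 2[1]1111   read 1 → write 2, move R, go to p2
p2 | 22[1]111
After 17 steps: state p2, head at -1, tape 221111.

state p2, head at -1, tape 221111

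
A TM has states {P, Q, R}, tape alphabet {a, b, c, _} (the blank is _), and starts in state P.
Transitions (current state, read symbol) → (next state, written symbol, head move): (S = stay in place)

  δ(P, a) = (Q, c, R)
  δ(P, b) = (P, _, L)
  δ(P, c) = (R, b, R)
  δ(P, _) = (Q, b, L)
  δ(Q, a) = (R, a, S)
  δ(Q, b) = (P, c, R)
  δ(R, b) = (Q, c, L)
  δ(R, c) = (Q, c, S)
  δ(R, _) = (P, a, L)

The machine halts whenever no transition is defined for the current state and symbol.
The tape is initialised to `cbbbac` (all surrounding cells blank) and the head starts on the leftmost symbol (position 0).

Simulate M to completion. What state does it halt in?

R

state=P head=0 tape=[c]bbbac   (P,c)→(R,b,R)
state=R head=1 tape=b[b]bbac   (R,b)→(Q,c,L)
state=Q head=0 tape=[b]cbbac   (Q,b)→(P,c,R)
state=P head=1 tape=c[c]bbac   (P,c)→(R,b,R)
state=R head=2 tape=cb[b]bac   (R,b)→(Q,c,L)
state=Q head=1 tape=c[b]cbac   (Q,b)→(P,c,R)
state=P head=2 tape=cc[c]bac   (P,c)→(R,b,R)
state=R head=3 tape=ccb[b]ac   (R,b)→(Q,c,L)
state=Q head=2 tape=cc[b]cac   (Q,b)→(P,c,R)
state=P head=3 tape=ccc[c]ac   (P,c)→(R,b,R)
state=R head=4 tape=cccb[a]c
No transition is defined for (R, a); M halts in state R.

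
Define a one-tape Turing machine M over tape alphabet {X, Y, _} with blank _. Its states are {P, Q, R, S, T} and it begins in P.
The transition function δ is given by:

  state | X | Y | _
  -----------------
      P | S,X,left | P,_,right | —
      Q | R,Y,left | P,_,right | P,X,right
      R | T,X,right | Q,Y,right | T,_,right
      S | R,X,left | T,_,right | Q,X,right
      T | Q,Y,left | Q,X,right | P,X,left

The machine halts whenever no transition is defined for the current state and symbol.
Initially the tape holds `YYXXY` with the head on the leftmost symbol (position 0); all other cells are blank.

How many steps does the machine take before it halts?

state=P head=0 tape=[Y]YXXY_   (P,Y)→(P,_,right)
state=P head=1 tape=_[Y]XXY_   (P,Y)→(P,_,right)
state=P head=2 tape=__[X]XY_   (P,X)→(S,X,left)
state=S head=1 tape=_[_]XXY_   (S,_)→(Q,X,right)
state=Q head=2 tape=_X[X]XY_   (Q,X)→(R,Y,left)
state=R head=1 tape=_[X]YXY_   (R,X)→(T,X,right)
state=T head=2 tape=_X[Y]XY_   (T,Y)→(Q,X,right)
state=Q head=3 tape=_XX[X]Y_   (Q,X)→(R,Y,left)
state=R head=2 tape=_X[X]YY_   (R,X)→(T,X,right)
state=T head=3 tape=_XX[Y]Y_   (T,Y)→(Q,X,right)
state=Q head=4 tape=_XXX[Y]_   (Q,Y)→(P,_,right)
state=P head=5 tape=_XXX_[_]
M halts after 11 transitions.

11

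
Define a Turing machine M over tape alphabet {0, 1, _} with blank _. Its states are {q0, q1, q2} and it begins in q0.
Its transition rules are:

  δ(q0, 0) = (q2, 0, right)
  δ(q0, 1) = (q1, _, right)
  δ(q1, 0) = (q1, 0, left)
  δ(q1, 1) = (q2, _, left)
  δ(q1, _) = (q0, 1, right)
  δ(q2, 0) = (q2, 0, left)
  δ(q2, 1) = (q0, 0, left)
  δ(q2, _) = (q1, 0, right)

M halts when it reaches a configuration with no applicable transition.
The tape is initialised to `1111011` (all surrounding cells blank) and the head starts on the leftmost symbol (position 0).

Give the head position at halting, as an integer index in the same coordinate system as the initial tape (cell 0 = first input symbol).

state=q0 head=0 tape=___[1]111011   (q0,1)→(q1,_,right)
state=q1 head=1 tape=____[1]11011   (q1,1)→(q2,_,left)
state=q2 head=0 tape=___[_]_11011   (q2,_)→(q1,0,right)
state=q1 head=1 tape=___0[_]11011   (q1,_)→(q0,1,right)
state=q0 head=2 tape=___01[1]1011   (q0,1)→(q1,_,right)
state=q1 head=3 tape=___01_[1]011   (q1,1)→(q2,_,left)
state=q2 head=2 tape=___01[_]_011   (q2,_)→(q1,0,right)
state=q1 head=3 tape=___010[_]011   (q1,_)→(q0,1,right)
state=q0 head=4 tape=___0101[0]11   (q0,0)→(q2,0,right)
state=q2 head=5 tape=___01010[1]1   (q2,1)→(q0,0,left)
state=q0 head=4 tape=___0101[0]01   (q0,0)→(q2,0,right)
state=q2 head=5 tape=___01010[0]1   (q2,0)→(q2,0,left)
state=q2 head=4 tape=___0101[0]01   (q2,0)→(q2,0,left)
state=q2 head=3 tape=___010[1]001   (q2,1)→(q0,0,left)
state=q0 head=2 tape=___01[0]0001   (q0,0)→(q2,0,right)
state=q2 head=3 tape=___010[0]001   (q2,0)→(q2,0,left)
state=q2 head=2 tape=___01[0]0001   (q2,0)→(q2,0,left)
state=q2 head=1 tape=___0[1]00001   (q2,1)→(q0,0,left)
state=q0 head=0 tape=___[0]000001   (q0,0)→(q2,0,right)
state=q2 head=1 tape=___0[0]00001   (q2,0)→(q2,0,left)
state=q2 head=0 tape=___[0]000001   (q2,0)→(q2,0,left)
state=q2 head=-1 tape=__[_]0000001   (q2,_)→(q1,0,right)
state=q1 head=0 tape=__0[0]000001   (q1,0)→(q1,0,left)
state=q1 head=-1 tape=__[0]0000001   (q1,0)→(q1,0,left)
state=q1 head=-2 tape=_[_]00000001   (q1,_)→(q0,1,right)
state=q0 head=-1 tape=_1[0]0000001   (q0,0)→(q2,0,right)
state=q2 head=0 tape=_10[0]000001   (q2,0)→(q2,0,left)
state=q2 head=-1 tape=_1[0]0000001   (q2,0)→(q2,0,left)
state=q2 head=-2 tape=_[1]00000001   (q2,1)→(q0,0,left)
state=q0 head=-3 tape=[_]000000001
At halt the head is at cell -3.

-3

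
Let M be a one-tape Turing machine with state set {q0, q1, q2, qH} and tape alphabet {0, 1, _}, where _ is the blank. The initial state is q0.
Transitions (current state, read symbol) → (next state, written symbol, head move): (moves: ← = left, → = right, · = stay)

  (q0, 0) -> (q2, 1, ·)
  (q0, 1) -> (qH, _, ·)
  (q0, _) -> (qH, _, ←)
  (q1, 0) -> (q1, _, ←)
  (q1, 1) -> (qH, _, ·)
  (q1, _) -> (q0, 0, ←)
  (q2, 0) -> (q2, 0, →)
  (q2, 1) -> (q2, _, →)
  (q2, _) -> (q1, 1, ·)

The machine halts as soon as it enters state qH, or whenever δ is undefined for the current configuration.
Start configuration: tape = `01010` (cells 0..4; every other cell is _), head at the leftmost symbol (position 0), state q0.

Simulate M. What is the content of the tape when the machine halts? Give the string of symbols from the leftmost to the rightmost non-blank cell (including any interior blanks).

0_0

state=q0 head=0 tape=[0]1010_   (q0,0)→(q2,1,·)
state=q2 head=0 tape=[1]1010_   (q2,1)→(q2,_,→)
state=q2 head=1 tape=_[1]010_   (q2,1)→(q2,_,→)
state=q2 head=2 tape=__[0]10_   (q2,0)→(q2,0,→)
state=q2 head=3 tape=__0[1]0_   (q2,1)→(q2,_,→)
state=q2 head=4 tape=__0_[0]_   (q2,0)→(q2,0,→)
state=q2 head=5 tape=__0_0[_]   (q2,_)→(q1,1,·)
state=q1 head=5 tape=__0_0[1]   (q1,1)→(qH,_,·)
state=qH head=5 tape=__0_0[_]
The non-blank tape span at halt is 0_0.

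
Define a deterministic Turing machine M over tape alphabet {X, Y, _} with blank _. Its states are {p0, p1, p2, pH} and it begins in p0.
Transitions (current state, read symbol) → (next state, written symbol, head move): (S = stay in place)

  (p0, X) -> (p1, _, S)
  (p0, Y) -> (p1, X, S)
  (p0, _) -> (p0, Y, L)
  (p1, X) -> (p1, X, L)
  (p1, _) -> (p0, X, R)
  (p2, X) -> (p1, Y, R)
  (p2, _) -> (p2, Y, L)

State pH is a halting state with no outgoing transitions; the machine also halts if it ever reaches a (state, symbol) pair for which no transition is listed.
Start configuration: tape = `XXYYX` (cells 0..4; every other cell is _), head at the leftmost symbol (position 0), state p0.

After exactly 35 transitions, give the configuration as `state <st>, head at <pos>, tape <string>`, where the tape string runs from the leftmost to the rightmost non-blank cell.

state p0, head at 4, tape XXXXXXXY

state=p0 head=0 tape=__[X]XYYX_   (p0,X)→(p1,_,S)
state=p1 head=0 tape=__[_]XYYX_   (p1,_)→(p0,X,R)
state=p0 head=1 tape=__X[X]YYX_   (p0,X)→(p1,_,S)
state=p1 head=1 tape=__X[_]YYX_   (p1,_)→(p0,X,R)
state=p0 head=2 tape=__XX[Y]YX_   (p0,Y)→(p1,X,S)
state=p1 head=2 tape=__XX[X]YX_   (p1,X)→(p1,X,L)
state=p1 head=1 tape=__X[X]XYX_   (p1,X)→(p1,X,L)
state=p1 head=0 tape=__[X]XXYX_   (p1,X)→(p1,X,L)
state=p1 head=-1 tape=_[_]XXXYX_   (p1,_)→(p0,X,R)
state=p0 head=0 tape=_X[X]XXYX_   (p0,X)→(p1,_,S)
state=p1 head=0 tape=_X[_]XXYX_   (p1,_)→(p0,X,R)
state=p0 head=1 tape=_XX[X]XYX_   (p0,X)→(p1,_,S)
state=p1 head=1 tape=_XX[_]XYX_   (p1,_)→(p0,X,R)
state=p0 head=2 tape=_XXX[X]YX_   (p0,X)→(p1,_,S)
state=p1 head=2 tape=_XXX[_]YX_   (p1,_)→(p0,X,R)
state=p0 head=3 tape=_XXXX[Y]X_   (p0,Y)→(p1,X,S)
state=p1 head=3 tape=_XXXX[X]X_   (p1,X)→(p1,X,L)
state=p1 head=2 tape=_XXX[X]XX_   (p1,X)→(p1,X,L)
state=p1 head=1 tape=_XX[X]XXX_   (p1,X)→(p1,X,L)
state=p1 head=0 tape=_X[X]XXXX_   (p1,X)→(p1,X,L)
state=p1 head=-1 tape=_[X]XXXXX_   (p1,X)→(p1,X,L)
state=p1 head=-2 tape=[_]XXXXXX_   (p1,_)→(p0,X,R)
state=p0 head=-1 tape=X[X]XXXXX_   (p0,X)→(p1,_,S)
state=p1 head=-1 tape=X[_]XXXXX_   (p1,_)→(p0,X,R)
state=p0 head=0 tape=XX[X]XXXX_   (p0,X)→(p1,_,S)
state=p1 head=0 tape=XX[_]XXXX_   (p1,_)→(p0,X,R)
state=p0 head=1 tape=XXX[X]XXX_   (p0,X)→(p1,_,S)
state=p1 head=1 tape=XXX[_]XXX_   (p1,_)→(p0,X,R)
state=p0 head=2 tape=XXXX[X]XX_   (p0,X)→(p1,_,S)
state=p1 head=2 tape=XXXX[_]XX_   (p1,_)→(p0,X,R)
state=p0 head=3 tape=XXXXX[X]X_   (p0,X)→(p1,_,S)
state=p1 head=3 tape=XXXXX[_]X_   (p1,_)→(p0,X,R)
state=p0 head=4 tape=XXXXXX[X]_   (p0,X)→(p1,_,S)
state=p1 head=4 tape=XXXXXX[_]_   (p1,_)→(p0,X,R)
state=p0 head=5 tape=XXXXXXX[_]   (p0,_)→(p0,Y,L)
state=p0 head=4 tape=XXXXXX[X]Y
After 35 steps: state p0, head at 4, tape XXXXXXXY.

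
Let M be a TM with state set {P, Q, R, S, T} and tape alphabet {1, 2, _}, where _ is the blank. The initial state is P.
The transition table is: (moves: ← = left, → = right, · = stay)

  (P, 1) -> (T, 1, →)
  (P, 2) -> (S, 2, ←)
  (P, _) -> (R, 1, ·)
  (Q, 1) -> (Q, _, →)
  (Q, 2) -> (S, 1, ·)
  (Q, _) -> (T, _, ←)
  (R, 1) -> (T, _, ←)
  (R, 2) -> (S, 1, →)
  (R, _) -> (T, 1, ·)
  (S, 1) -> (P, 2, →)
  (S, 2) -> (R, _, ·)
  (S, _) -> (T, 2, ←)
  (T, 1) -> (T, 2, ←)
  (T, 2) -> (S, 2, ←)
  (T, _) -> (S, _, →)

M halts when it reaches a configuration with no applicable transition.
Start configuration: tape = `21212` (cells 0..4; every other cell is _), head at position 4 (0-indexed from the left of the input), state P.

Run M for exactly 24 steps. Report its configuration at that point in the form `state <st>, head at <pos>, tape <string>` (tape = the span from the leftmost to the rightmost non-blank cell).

state R, head at -1, tape 22222

state=P head=4 tape=__2121[2]   (P,2)→(S,2,←)
state=S head=3 tape=__212[1]2   (S,1)→(P,2,→)
state=P head=4 tape=__2122[2]   (P,2)→(S,2,←)
state=S head=3 tape=__212[2]2   (S,2)→(R,_,·)
state=R head=3 tape=__212[_]2   (R,_)→(T,1,·)
state=T head=3 tape=__212[1]2   (T,1)→(T,2,←)
state=T head=2 tape=__21[2]22   (T,2)→(S,2,←)
state=S head=1 tape=__2[1]222   (S,1)→(P,2,→)
state=P head=2 tape=__22[2]22   (P,2)→(S,2,←)
state=S head=1 tape=__2[2]222   (S,2)→(R,_,·)
state=R head=1 tape=__2[_]222   (R,_)→(T,1,·)
state=T head=1 tape=__2[1]222   (T,1)→(T,2,←)
state=T head=0 tape=__[2]2222   (T,2)→(S,2,←)
state=S head=-1 tape=_[_]22222   (S,_)→(T,2,←)
state=T head=-2 tape=[_]222222   (T,_)→(S,_,→)
state=S head=-1 tape=_[2]22222   (S,2)→(R,_,·)
state=R head=-1 tape=_[_]22222   (R,_)→(T,1,·)
state=T head=-1 tape=_[1]22222   (T,1)→(T,2,←)
state=T head=-2 tape=[_]222222   (T,_)→(S,_,→)
state=S head=-1 tape=_[2]22222   (S,2)→(R,_,·)
state=R head=-1 tape=_[_]22222   (R,_)→(T,1,·)
state=T head=-1 tape=_[1]22222   (T,1)→(T,2,←)
state=T head=-2 tape=[_]222222   (T,_)→(S,_,→)
state=S head=-1 tape=_[2]22222   (S,2)→(R,_,·)
state=R head=-1 tape=_[_]22222
After 24 steps: state R, head at -1, tape 22222.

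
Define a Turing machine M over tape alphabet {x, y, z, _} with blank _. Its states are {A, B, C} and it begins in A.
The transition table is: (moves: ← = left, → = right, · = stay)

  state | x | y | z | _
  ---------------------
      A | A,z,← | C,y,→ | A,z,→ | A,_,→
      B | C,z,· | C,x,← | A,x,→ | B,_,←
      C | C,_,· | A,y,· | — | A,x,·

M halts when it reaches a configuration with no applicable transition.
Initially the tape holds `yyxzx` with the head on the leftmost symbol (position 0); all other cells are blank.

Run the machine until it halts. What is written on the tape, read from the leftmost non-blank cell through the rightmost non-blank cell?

state=A head=0 tape=[y]yxzx   (A,y)→(C,y,→)
state=C head=1 tape=y[y]xzx   (C,y)→(A,y,·)
state=A head=1 tape=y[y]xzx   (A,y)→(C,y,→)
state=C head=2 tape=yy[x]zx   (C,x)→(C,_,·)
state=C head=2 tape=yy[_]zx   (C,_)→(A,x,·)
state=A head=2 tape=yy[x]zx   (A,x)→(A,z,←)
state=A head=1 tape=y[y]zzx   (A,y)→(C,y,→)
state=C head=2 tape=yy[z]zx
The non-blank tape span at halt is yyzzx.

yyzzx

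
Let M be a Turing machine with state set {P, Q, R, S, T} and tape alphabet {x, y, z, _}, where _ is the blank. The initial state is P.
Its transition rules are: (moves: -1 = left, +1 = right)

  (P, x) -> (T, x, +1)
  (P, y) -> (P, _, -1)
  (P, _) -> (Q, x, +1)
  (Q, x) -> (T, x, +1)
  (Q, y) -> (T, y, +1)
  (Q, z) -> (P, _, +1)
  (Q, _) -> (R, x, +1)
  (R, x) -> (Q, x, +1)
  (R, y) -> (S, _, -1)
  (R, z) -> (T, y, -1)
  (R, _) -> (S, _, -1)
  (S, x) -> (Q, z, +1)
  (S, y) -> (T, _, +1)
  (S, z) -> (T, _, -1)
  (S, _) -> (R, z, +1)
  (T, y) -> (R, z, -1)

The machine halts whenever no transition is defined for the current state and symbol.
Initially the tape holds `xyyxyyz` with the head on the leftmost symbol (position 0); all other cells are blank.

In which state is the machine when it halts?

T

state=P head=0 tape=[x]yyxyyz   (P,x)→(T,x,+1)
state=T head=1 tape=x[y]yxyyz   (T,y)→(R,z,-1)
state=R head=0 tape=[x]zyxyyz   (R,x)→(Q,x,+1)
state=Q head=1 tape=x[z]yxyyz   (Q,z)→(P,_,+1)
state=P head=2 tape=x_[y]xyyz   (P,y)→(P,_,-1)
state=P head=1 tape=x[_]_xyyz   (P,_)→(Q,x,+1)
state=Q head=2 tape=xx[_]xyyz   (Q,_)→(R,x,+1)
state=R head=3 tape=xxx[x]yyz   (R,x)→(Q,x,+1)
state=Q head=4 tape=xxxx[y]yz   (Q,y)→(T,y,+1)
state=T head=5 tape=xxxxy[y]z   (T,y)→(R,z,-1)
state=R head=4 tape=xxxx[y]zz   (R,y)→(S,_,-1)
state=S head=3 tape=xxx[x]_zz   (S,x)→(Q,z,+1)
state=Q head=4 tape=xxxz[_]zz   (Q,_)→(R,x,+1)
state=R head=5 tape=xxxzx[z]z   (R,z)→(T,y,-1)
state=T head=4 tape=xxxz[x]yz
No transition is defined for (T, x); M halts in state T.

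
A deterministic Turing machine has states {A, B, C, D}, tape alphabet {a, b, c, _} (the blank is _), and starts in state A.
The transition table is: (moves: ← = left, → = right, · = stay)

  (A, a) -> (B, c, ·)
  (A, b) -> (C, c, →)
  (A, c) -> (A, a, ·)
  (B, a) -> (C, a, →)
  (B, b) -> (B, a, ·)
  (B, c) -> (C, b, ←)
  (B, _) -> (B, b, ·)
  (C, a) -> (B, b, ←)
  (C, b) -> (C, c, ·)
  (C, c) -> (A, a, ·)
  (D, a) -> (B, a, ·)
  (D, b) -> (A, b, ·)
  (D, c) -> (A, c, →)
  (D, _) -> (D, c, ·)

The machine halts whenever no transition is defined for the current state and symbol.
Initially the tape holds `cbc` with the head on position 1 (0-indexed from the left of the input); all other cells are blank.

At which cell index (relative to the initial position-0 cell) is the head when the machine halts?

-1

state=A head=1 tape=_c[b]c   (A,b)→(C,c,→)
state=C head=2 tape=_cc[c]   (C,c)→(A,a,·)
state=A head=2 tape=_cc[a]   (A,a)→(B,c,·)
state=B head=2 tape=_cc[c]   (B,c)→(C,b,←)
state=C head=1 tape=_c[c]b   (C,c)→(A,a,·)
state=A head=1 tape=_c[a]b   (A,a)→(B,c,·)
state=B head=1 tape=_c[c]b   (B,c)→(C,b,←)
state=C head=0 tape=_[c]bb   (C,c)→(A,a,·)
state=A head=0 tape=_[a]bb   (A,a)→(B,c,·)
state=B head=0 tape=_[c]bb   (B,c)→(C,b,←)
state=C head=-1 tape=[_]bbb
At halt the head is at cell -1.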